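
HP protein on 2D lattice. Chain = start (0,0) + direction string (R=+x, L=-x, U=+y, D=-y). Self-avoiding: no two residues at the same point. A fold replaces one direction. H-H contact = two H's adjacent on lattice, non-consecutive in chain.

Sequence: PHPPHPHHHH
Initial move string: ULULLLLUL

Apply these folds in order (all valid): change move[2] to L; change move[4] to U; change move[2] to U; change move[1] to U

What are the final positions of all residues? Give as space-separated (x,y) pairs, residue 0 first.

Answer: (0,0) (0,1) (0,2) (0,3) (-1,3) (-1,4) (-2,4) (-3,4) (-3,5) (-4,5)

Derivation:
Initial moves: ULULLLLUL
Fold: move[2]->L => ULLLLLLUL (positions: [(0, 0), (0, 1), (-1, 1), (-2, 1), (-3, 1), (-4, 1), (-5, 1), (-6, 1), (-6, 2), (-7, 2)])
Fold: move[4]->U => ULLLULLUL (positions: [(0, 0), (0, 1), (-1, 1), (-2, 1), (-3, 1), (-3, 2), (-4, 2), (-5, 2), (-5, 3), (-6, 3)])
Fold: move[2]->U => ULULULLUL (positions: [(0, 0), (0, 1), (-1, 1), (-1, 2), (-2, 2), (-2, 3), (-3, 3), (-4, 3), (-4, 4), (-5, 4)])
Fold: move[1]->U => UUULULLUL (positions: [(0, 0), (0, 1), (0, 2), (0, 3), (-1, 3), (-1, 4), (-2, 4), (-3, 4), (-3, 5), (-4, 5)])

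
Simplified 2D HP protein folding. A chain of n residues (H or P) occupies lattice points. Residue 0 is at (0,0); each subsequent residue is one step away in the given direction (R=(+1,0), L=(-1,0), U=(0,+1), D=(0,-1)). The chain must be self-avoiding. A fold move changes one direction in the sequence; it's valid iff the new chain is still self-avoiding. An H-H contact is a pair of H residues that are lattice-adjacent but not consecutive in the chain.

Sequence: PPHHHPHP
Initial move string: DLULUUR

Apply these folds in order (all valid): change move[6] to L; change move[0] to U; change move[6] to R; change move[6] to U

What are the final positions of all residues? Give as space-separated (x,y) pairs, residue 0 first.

Initial moves: DLULUUR
Fold: move[6]->L => DLULUUL (positions: [(0, 0), (0, -1), (-1, -1), (-1, 0), (-2, 0), (-2, 1), (-2, 2), (-3, 2)])
Fold: move[0]->U => ULULUUL (positions: [(0, 0), (0, 1), (-1, 1), (-1, 2), (-2, 2), (-2, 3), (-2, 4), (-3, 4)])
Fold: move[6]->R => ULULUUR (positions: [(0, 0), (0, 1), (-1, 1), (-1, 2), (-2, 2), (-2, 3), (-2, 4), (-1, 4)])
Fold: move[6]->U => ULULUUU (positions: [(0, 0), (0, 1), (-1, 1), (-1, 2), (-2, 2), (-2, 3), (-2, 4), (-2, 5)])

Answer: (0,0) (0,1) (-1,1) (-1,2) (-2,2) (-2,3) (-2,4) (-2,5)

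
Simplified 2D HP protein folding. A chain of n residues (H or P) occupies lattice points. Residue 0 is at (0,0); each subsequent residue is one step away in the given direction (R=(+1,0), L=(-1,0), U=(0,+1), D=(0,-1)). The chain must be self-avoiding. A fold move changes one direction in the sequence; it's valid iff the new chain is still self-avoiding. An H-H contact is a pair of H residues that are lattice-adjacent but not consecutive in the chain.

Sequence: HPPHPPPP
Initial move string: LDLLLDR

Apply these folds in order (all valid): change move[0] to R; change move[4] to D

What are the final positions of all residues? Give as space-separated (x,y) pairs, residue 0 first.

Answer: (0,0) (1,0) (1,-1) (0,-1) (-1,-1) (-1,-2) (-1,-3) (0,-3)

Derivation:
Initial moves: LDLLLDR
Fold: move[0]->R => RDLLLDR (positions: [(0, 0), (1, 0), (1, -1), (0, -1), (-1, -1), (-2, -1), (-2, -2), (-1, -2)])
Fold: move[4]->D => RDLLDDR (positions: [(0, 0), (1, 0), (1, -1), (0, -1), (-1, -1), (-1, -2), (-1, -3), (0, -3)])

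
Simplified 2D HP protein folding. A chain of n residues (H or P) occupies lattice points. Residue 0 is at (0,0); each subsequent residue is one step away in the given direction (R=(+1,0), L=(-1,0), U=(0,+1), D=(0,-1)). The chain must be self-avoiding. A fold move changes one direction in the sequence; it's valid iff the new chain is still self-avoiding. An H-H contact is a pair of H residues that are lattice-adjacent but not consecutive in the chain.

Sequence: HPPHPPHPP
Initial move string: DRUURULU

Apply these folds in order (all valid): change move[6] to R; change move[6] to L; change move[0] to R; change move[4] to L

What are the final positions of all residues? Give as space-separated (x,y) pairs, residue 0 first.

Answer: (0,0) (1,0) (2,0) (2,1) (2,2) (1,2) (1,3) (0,3) (0,4)

Derivation:
Initial moves: DRUURULU
Fold: move[6]->R => DRUURURU (positions: [(0, 0), (0, -1), (1, -1), (1, 0), (1, 1), (2, 1), (2, 2), (3, 2), (3, 3)])
Fold: move[6]->L => DRUURULU (positions: [(0, 0), (0, -1), (1, -1), (1, 0), (1, 1), (2, 1), (2, 2), (1, 2), (1, 3)])
Fold: move[0]->R => RRUURULU (positions: [(0, 0), (1, 0), (2, 0), (2, 1), (2, 2), (3, 2), (3, 3), (2, 3), (2, 4)])
Fold: move[4]->L => RRUULULU (positions: [(0, 0), (1, 0), (2, 0), (2, 1), (2, 2), (1, 2), (1, 3), (0, 3), (0, 4)])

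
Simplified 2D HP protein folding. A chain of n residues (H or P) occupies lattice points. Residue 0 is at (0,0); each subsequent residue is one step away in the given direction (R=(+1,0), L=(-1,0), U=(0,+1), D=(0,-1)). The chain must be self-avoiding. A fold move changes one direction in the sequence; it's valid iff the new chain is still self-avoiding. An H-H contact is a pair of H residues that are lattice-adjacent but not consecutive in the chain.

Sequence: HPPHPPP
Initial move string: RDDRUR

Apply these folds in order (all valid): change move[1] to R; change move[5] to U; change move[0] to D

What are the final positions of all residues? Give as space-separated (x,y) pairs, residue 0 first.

Answer: (0,0) (0,-1) (1,-1) (1,-2) (2,-2) (2,-1) (2,0)

Derivation:
Initial moves: RDDRUR
Fold: move[1]->R => RRDRUR (positions: [(0, 0), (1, 0), (2, 0), (2, -1), (3, -1), (3, 0), (4, 0)])
Fold: move[5]->U => RRDRUU (positions: [(0, 0), (1, 0), (2, 0), (2, -1), (3, -1), (3, 0), (3, 1)])
Fold: move[0]->D => DRDRUU (positions: [(0, 0), (0, -1), (1, -1), (1, -2), (2, -2), (2, -1), (2, 0)])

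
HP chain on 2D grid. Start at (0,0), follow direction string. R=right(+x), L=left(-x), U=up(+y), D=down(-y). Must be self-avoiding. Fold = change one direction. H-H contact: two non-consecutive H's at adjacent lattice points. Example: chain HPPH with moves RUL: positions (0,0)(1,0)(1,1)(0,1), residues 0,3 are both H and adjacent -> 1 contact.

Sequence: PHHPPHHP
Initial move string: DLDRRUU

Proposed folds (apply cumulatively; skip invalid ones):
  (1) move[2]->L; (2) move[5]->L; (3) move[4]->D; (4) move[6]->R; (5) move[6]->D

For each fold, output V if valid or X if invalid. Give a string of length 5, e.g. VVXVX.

Initial: DLDRRUU -> [(0, 0), (0, -1), (-1, -1), (-1, -2), (0, -2), (1, -2), (1, -1), (1, 0)]
Fold 1: move[2]->L => DLLRRUU INVALID (collision), skipped
Fold 2: move[5]->L => DLDRRLU INVALID (collision), skipped
Fold 3: move[4]->D => DLDRDUU INVALID (collision), skipped
Fold 4: move[6]->R => DLDRRUR VALID
Fold 5: move[6]->D => DLDRRUD INVALID (collision), skipped

Answer: XXXVX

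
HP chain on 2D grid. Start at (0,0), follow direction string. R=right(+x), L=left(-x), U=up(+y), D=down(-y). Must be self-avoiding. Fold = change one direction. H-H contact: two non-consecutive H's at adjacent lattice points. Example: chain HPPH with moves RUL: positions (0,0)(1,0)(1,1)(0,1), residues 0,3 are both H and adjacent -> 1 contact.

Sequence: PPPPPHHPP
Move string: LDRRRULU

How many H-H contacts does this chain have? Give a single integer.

Positions: [(0, 0), (-1, 0), (-1, -1), (0, -1), (1, -1), (2, -1), (2, 0), (1, 0), (1, 1)]
No H-H contacts found.

Answer: 0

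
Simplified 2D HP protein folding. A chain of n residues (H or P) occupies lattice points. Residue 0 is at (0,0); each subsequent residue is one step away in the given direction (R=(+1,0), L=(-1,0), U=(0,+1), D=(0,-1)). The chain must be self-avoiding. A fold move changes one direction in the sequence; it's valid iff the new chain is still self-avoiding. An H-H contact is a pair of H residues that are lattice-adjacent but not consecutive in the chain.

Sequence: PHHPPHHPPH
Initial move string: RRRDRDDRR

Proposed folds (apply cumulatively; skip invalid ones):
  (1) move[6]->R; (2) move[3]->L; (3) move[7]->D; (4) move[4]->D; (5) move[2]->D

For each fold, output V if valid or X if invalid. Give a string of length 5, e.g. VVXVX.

Initial: RRRDRDDRR -> [(0, 0), (1, 0), (2, 0), (3, 0), (3, -1), (4, -1), (4, -2), (4, -3), (5, -3), (6, -3)]
Fold 1: move[6]->R => RRRDRDRRR VALID
Fold 2: move[3]->L => RRRLRDRRR INVALID (collision), skipped
Fold 3: move[7]->D => RRRDRDRDR VALID
Fold 4: move[4]->D => RRRDDDRDR VALID
Fold 5: move[2]->D => RRDDDDRDR VALID

Answer: VXVVV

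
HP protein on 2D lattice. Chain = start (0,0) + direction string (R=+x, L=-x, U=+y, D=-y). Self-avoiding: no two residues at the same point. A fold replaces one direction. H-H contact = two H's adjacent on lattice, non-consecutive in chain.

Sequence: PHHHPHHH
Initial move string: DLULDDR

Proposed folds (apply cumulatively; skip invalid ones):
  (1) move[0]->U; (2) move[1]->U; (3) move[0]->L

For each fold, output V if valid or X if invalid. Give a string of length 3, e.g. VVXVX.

Initial: DLULDDR -> [(0, 0), (0, -1), (-1, -1), (-1, 0), (-2, 0), (-2, -1), (-2, -2), (-1, -2)]
Fold 1: move[0]->U => ULULDDR VALID
Fold 2: move[1]->U => UUULDDR INVALID (collision), skipped
Fold 3: move[0]->L => LLULDDR VALID

Answer: VXV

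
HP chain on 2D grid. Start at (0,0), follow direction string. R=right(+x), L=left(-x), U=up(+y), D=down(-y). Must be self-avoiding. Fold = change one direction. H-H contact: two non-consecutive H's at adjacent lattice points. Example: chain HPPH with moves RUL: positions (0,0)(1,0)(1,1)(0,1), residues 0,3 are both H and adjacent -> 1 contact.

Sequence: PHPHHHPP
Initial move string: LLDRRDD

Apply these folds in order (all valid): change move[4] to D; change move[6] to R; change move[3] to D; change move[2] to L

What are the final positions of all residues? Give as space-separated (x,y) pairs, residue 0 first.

Answer: (0,0) (-1,0) (-2,0) (-3,0) (-3,-1) (-3,-2) (-3,-3) (-2,-3)

Derivation:
Initial moves: LLDRRDD
Fold: move[4]->D => LLDRDDD (positions: [(0, 0), (-1, 0), (-2, 0), (-2, -1), (-1, -1), (-1, -2), (-1, -3), (-1, -4)])
Fold: move[6]->R => LLDRDDR (positions: [(0, 0), (-1, 0), (-2, 0), (-2, -1), (-1, -1), (-1, -2), (-1, -3), (0, -3)])
Fold: move[3]->D => LLDDDDR (positions: [(0, 0), (-1, 0), (-2, 0), (-2, -1), (-2, -2), (-2, -3), (-2, -4), (-1, -4)])
Fold: move[2]->L => LLLDDDR (positions: [(0, 0), (-1, 0), (-2, 0), (-3, 0), (-3, -1), (-3, -2), (-3, -3), (-2, -3)])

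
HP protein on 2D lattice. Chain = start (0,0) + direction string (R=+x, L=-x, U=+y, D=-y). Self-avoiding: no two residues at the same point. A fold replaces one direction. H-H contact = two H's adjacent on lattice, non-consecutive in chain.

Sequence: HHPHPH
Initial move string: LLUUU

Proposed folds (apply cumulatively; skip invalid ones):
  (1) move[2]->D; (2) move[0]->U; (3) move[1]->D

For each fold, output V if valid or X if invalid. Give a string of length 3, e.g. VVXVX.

Initial: LLUUU -> [(0, 0), (-1, 0), (-2, 0), (-2, 1), (-2, 2), (-2, 3)]
Fold 1: move[2]->D => LLDUU INVALID (collision), skipped
Fold 2: move[0]->U => ULUUU VALID
Fold 3: move[1]->D => UDUUU INVALID (collision), skipped

Answer: XVX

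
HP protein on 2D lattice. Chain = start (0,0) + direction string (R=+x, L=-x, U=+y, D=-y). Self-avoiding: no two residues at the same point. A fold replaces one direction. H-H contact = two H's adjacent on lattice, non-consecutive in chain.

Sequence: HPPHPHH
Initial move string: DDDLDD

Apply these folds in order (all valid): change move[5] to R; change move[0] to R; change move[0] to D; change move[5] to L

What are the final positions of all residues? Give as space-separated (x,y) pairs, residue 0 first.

Initial moves: DDDLDD
Fold: move[5]->R => DDDLDR (positions: [(0, 0), (0, -1), (0, -2), (0, -3), (-1, -3), (-1, -4), (0, -4)])
Fold: move[0]->R => RDDLDR (positions: [(0, 0), (1, 0), (1, -1), (1, -2), (0, -2), (0, -3), (1, -3)])
Fold: move[0]->D => DDDLDR (positions: [(0, 0), (0, -1), (0, -2), (0, -3), (-1, -3), (-1, -4), (0, -4)])
Fold: move[5]->L => DDDLDL (positions: [(0, 0), (0, -1), (0, -2), (0, -3), (-1, -3), (-1, -4), (-2, -4)])

Answer: (0,0) (0,-1) (0,-2) (0,-3) (-1,-3) (-1,-4) (-2,-4)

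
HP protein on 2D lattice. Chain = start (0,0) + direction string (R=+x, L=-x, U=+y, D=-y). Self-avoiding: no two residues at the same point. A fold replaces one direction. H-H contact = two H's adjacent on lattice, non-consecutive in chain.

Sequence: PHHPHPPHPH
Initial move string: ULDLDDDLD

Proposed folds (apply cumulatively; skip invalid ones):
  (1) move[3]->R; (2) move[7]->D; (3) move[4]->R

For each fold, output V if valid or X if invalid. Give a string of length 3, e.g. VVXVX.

Answer: XVX

Derivation:
Initial: ULDLDDDLD -> [(0, 0), (0, 1), (-1, 1), (-1, 0), (-2, 0), (-2, -1), (-2, -2), (-2, -3), (-3, -3), (-3, -4)]
Fold 1: move[3]->R => ULDRDDDLD INVALID (collision), skipped
Fold 2: move[7]->D => ULDLDDDDD VALID
Fold 3: move[4]->R => ULDLRDDDD INVALID (collision), skipped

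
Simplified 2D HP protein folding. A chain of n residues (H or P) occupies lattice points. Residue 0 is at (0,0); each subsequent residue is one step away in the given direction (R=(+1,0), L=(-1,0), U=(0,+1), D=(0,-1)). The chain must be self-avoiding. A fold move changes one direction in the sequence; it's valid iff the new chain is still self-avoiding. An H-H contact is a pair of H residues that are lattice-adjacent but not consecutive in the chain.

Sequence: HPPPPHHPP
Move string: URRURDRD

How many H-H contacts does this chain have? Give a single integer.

Answer: 0

Derivation:
Positions: [(0, 0), (0, 1), (1, 1), (2, 1), (2, 2), (3, 2), (3, 1), (4, 1), (4, 0)]
No H-H contacts found.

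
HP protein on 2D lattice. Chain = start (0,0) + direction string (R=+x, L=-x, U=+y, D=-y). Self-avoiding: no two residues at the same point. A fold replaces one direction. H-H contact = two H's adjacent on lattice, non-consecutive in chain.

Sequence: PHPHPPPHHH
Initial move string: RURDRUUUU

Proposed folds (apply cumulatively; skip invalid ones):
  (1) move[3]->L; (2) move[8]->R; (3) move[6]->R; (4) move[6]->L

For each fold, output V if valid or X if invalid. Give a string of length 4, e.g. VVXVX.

Initial: RURDRUUUU -> [(0, 0), (1, 0), (1, 1), (2, 1), (2, 0), (3, 0), (3, 1), (3, 2), (3, 3), (3, 4)]
Fold 1: move[3]->L => RURLRUUUU INVALID (collision), skipped
Fold 2: move[8]->R => RURDRUUUR VALID
Fold 3: move[6]->R => RURDRURUR VALID
Fold 4: move[6]->L => RURDRULUR INVALID (collision), skipped

Answer: XVVX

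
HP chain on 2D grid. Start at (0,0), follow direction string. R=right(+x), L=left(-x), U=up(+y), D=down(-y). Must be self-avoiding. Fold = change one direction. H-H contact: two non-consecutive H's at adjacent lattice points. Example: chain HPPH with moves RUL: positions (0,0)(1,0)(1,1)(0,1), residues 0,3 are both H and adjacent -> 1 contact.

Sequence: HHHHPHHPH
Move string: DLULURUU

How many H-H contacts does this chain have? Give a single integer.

Positions: [(0, 0), (0, -1), (-1, -1), (-1, 0), (-2, 0), (-2, 1), (-1, 1), (-1, 2), (-1, 3)]
H-H contact: residue 0 @(0,0) - residue 3 @(-1, 0)
H-H contact: residue 3 @(-1,0) - residue 6 @(-1, 1)

Answer: 2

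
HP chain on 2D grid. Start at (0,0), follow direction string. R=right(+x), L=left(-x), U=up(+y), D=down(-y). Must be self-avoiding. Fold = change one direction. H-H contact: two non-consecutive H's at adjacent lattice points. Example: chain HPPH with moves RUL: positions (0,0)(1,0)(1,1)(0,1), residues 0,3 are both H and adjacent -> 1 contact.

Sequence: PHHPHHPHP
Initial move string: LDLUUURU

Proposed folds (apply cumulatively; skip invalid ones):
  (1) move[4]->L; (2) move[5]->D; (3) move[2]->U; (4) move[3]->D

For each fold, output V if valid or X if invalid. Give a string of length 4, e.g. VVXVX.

Answer: VXXX

Derivation:
Initial: LDLUUURU -> [(0, 0), (-1, 0), (-1, -1), (-2, -1), (-2, 0), (-2, 1), (-2, 2), (-1, 2), (-1, 3)]
Fold 1: move[4]->L => LDLULURU VALID
Fold 2: move[5]->D => LDLULDRU INVALID (collision), skipped
Fold 3: move[2]->U => LDUULURU INVALID (collision), skipped
Fold 4: move[3]->D => LDLDLURU INVALID (collision), skipped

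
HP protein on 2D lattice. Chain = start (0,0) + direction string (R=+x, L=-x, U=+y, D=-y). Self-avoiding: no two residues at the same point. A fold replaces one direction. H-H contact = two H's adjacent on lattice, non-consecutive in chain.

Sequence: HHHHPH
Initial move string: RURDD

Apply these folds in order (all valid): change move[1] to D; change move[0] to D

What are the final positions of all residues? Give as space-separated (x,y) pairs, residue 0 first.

Initial moves: RURDD
Fold: move[1]->D => RDRDD (positions: [(0, 0), (1, 0), (1, -1), (2, -1), (2, -2), (2, -3)])
Fold: move[0]->D => DDRDD (positions: [(0, 0), (0, -1), (0, -2), (1, -2), (1, -3), (1, -4)])

Answer: (0,0) (0,-1) (0,-2) (1,-2) (1,-3) (1,-4)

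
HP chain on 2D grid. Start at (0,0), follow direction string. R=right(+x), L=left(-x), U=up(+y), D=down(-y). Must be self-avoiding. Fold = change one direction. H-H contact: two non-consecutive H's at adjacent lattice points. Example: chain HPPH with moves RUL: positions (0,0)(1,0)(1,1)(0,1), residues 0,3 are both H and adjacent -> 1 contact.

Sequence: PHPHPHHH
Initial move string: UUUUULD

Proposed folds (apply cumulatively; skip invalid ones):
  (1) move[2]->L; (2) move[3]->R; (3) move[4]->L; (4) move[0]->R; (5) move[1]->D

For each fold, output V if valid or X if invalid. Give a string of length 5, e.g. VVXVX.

Answer: VXVVX

Derivation:
Initial: UUUUULD -> [(0, 0), (0, 1), (0, 2), (0, 3), (0, 4), (0, 5), (-1, 5), (-1, 4)]
Fold 1: move[2]->L => UULUULD VALID
Fold 2: move[3]->R => UULRULD INVALID (collision), skipped
Fold 3: move[4]->L => UULULLD VALID
Fold 4: move[0]->R => RULULLD VALID
Fold 5: move[1]->D => RDLULLD INVALID (collision), skipped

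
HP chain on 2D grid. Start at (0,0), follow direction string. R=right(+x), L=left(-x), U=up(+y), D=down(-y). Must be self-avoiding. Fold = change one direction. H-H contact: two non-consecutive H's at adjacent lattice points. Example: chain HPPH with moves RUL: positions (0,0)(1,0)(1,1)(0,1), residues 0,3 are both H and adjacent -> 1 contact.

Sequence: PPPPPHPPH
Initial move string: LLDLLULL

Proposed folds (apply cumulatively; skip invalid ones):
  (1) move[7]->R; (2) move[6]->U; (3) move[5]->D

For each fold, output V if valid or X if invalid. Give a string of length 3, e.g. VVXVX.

Answer: XVX

Derivation:
Initial: LLDLLULL -> [(0, 0), (-1, 0), (-2, 0), (-2, -1), (-3, -1), (-4, -1), (-4, 0), (-5, 0), (-6, 0)]
Fold 1: move[7]->R => LLDLLULR INVALID (collision), skipped
Fold 2: move[6]->U => LLDLLUUL VALID
Fold 3: move[5]->D => LLDLLDUL INVALID (collision), skipped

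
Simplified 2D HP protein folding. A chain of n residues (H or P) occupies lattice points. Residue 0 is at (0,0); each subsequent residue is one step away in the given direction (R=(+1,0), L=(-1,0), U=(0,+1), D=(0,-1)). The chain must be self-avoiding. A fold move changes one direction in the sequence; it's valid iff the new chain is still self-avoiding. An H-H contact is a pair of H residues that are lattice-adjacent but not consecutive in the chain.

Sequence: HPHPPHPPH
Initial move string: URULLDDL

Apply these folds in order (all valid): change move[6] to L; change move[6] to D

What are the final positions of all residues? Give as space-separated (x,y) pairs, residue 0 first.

Initial moves: URULLDDL
Fold: move[6]->L => URULLDLL (positions: [(0, 0), (0, 1), (1, 1), (1, 2), (0, 2), (-1, 2), (-1, 1), (-2, 1), (-3, 1)])
Fold: move[6]->D => URULLDDL (positions: [(0, 0), (0, 1), (1, 1), (1, 2), (0, 2), (-1, 2), (-1, 1), (-1, 0), (-2, 0)])

Answer: (0,0) (0,1) (1,1) (1,2) (0,2) (-1,2) (-1,1) (-1,0) (-2,0)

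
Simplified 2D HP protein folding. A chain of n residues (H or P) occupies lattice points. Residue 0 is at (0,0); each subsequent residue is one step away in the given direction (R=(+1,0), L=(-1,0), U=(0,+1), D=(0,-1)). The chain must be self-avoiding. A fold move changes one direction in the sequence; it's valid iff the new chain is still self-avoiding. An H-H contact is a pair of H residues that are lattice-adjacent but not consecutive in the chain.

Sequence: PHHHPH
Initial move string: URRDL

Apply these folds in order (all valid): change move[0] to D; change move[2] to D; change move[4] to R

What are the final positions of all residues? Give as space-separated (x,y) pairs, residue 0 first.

Answer: (0,0) (0,-1) (1,-1) (1,-2) (1,-3) (2,-3)

Derivation:
Initial moves: URRDL
Fold: move[0]->D => DRRDL (positions: [(0, 0), (0, -1), (1, -1), (2, -1), (2, -2), (1, -2)])
Fold: move[2]->D => DRDDL (positions: [(0, 0), (0, -1), (1, -1), (1, -2), (1, -3), (0, -3)])
Fold: move[4]->R => DRDDR (positions: [(0, 0), (0, -1), (1, -1), (1, -2), (1, -3), (2, -3)])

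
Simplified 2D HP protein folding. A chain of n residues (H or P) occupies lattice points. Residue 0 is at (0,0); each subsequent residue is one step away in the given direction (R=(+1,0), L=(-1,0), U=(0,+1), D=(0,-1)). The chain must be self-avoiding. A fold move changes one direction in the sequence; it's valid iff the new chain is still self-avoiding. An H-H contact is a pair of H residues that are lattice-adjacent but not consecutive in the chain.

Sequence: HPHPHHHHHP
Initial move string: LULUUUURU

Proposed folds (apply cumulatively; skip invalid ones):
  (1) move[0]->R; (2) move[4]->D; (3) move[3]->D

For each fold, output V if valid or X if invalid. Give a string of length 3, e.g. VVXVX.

Initial: LULUUUURU -> [(0, 0), (-1, 0), (-1, 1), (-2, 1), (-2, 2), (-2, 3), (-2, 4), (-2, 5), (-1, 5), (-1, 6)]
Fold 1: move[0]->R => RULUUUURU VALID
Fold 2: move[4]->D => RULUDUURU INVALID (collision), skipped
Fold 3: move[3]->D => RULDUUURU INVALID (collision), skipped

Answer: VXX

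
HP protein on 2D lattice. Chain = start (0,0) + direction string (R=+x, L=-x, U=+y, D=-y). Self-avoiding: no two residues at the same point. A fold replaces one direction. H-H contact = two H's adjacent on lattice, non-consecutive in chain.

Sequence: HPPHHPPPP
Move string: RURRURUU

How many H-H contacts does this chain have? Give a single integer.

Answer: 0

Derivation:
Positions: [(0, 0), (1, 0), (1, 1), (2, 1), (3, 1), (3, 2), (4, 2), (4, 3), (4, 4)]
No H-H contacts found.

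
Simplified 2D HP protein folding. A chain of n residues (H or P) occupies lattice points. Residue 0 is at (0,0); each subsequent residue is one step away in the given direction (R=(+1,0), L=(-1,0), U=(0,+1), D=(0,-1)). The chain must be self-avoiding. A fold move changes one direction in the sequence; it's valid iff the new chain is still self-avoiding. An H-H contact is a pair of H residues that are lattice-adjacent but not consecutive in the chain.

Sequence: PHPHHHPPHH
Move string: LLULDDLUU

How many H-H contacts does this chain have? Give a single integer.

Answer: 2

Derivation:
Positions: [(0, 0), (-1, 0), (-2, 0), (-2, 1), (-3, 1), (-3, 0), (-3, -1), (-4, -1), (-4, 0), (-4, 1)]
H-H contact: residue 4 @(-3,1) - residue 9 @(-4, 1)
H-H contact: residue 5 @(-3,0) - residue 8 @(-4, 0)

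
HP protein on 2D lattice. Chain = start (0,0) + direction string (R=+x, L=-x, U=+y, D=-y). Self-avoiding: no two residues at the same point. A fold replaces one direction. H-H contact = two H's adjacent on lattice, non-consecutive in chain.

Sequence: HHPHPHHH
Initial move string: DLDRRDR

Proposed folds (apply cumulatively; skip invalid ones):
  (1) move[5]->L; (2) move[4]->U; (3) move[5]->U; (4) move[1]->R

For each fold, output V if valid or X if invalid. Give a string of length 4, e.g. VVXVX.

Answer: XXVV

Derivation:
Initial: DLDRRDR -> [(0, 0), (0, -1), (-1, -1), (-1, -2), (0, -2), (1, -2), (1, -3), (2, -3)]
Fold 1: move[5]->L => DLDRRLR INVALID (collision), skipped
Fold 2: move[4]->U => DLDRUDR INVALID (collision), skipped
Fold 3: move[5]->U => DLDRRUR VALID
Fold 4: move[1]->R => DRDRRUR VALID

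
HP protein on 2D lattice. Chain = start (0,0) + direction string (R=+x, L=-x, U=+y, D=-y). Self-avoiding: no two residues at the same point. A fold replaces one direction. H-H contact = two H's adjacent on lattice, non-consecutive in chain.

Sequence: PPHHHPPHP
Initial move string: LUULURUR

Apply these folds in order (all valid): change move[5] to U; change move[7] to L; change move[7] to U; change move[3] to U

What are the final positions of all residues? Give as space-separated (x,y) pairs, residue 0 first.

Initial moves: LUULURUR
Fold: move[5]->U => LUULUUUR (positions: [(0, 0), (-1, 0), (-1, 1), (-1, 2), (-2, 2), (-2, 3), (-2, 4), (-2, 5), (-1, 5)])
Fold: move[7]->L => LUULUUUL (positions: [(0, 0), (-1, 0), (-1, 1), (-1, 2), (-2, 2), (-2, 3), (-2, 4), (-2, 5), (-3, 5)])
Fold: move[7]->U => LUULUUUU (positions: [(0, 0), (-1, 0), (-1, 1), (-1, 2), (-2, 2), (-2, 3), (-2, 4), (-2, 5), (-2, 6)])
Fold: move[3]->U => LUUUUUUU (positions: [(0, 0), (-1, 0), (-1, 1), (-1, 2), (-1, 3), (-1, 4), (-1, 5), (-1, 6), (-1, 7)])

Answer: (0,0) (-1,0) (-1,1) (-1,2) (-1,3) (-1,4) (-1,5) (-1,6) (-1,7)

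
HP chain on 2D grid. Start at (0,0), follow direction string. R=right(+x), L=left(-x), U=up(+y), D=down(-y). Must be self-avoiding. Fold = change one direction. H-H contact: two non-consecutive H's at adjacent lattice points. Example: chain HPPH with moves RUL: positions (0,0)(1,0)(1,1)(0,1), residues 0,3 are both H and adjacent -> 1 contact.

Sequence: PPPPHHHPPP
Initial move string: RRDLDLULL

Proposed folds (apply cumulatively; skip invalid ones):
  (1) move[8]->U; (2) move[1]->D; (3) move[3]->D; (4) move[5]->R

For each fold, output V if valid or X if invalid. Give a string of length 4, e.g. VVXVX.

Answer: VVVX

Derivation:
Initial: RRDLDLULL -> [(0, 0), (1, 0), (2, 0), (2, -1), (1, -1), (1, -2), (0, -2), (0, -1), (-1, -1), (-2, -1)]
Fold 1: move[8]->U => RRDLDLULU VALID
Fold 2: move[1]->D => RDDLDLULU VALID
Fold 3: move[3]->D => RDDDDLULU VALID
Fold 4: move[5]->R => RDDDDRULU INVALID (collision), skipped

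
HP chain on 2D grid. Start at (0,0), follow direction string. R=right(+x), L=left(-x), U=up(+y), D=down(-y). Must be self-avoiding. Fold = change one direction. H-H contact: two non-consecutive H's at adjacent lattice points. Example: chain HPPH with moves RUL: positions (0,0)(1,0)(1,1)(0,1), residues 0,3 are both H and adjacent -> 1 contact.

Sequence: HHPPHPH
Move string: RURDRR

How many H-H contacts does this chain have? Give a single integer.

Answer: 1

Derivation:
Positions: [(0, 0), (1, 0), (1, 1), (2, 1), (2, 0), (3, 0), (4, 0)]
H-H contact: residue 1 @(1,0) - residue 4 @(2, 0)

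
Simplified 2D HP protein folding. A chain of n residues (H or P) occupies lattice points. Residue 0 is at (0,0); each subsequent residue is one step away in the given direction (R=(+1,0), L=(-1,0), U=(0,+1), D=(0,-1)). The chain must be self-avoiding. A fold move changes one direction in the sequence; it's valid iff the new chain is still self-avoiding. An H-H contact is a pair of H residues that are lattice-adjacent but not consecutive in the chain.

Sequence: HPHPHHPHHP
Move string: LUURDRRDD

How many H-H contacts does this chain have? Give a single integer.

Answer: 2

Derivation:
Positions: [(0, 0), (-1, 0), (-1, 1), (-1, 2), (0, 2), (0, 1), (1, 1), (2, 1), (2, 0), (2, -1)]
H-H contact: residue 0 @(0,0) - residue 5 @(0, 1)
H-H contact: residue 2 @(-1,1) - residue 5 @(0, 1)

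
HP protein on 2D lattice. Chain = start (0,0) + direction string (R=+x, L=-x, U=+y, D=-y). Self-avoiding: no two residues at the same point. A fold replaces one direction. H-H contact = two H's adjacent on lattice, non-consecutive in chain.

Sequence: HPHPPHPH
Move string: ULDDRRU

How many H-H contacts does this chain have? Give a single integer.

Answer: 2

Derivation:
Positions: [(0, 0), (0, 1), (-1, 1), (-1, 0), (-1, -1), (0, -1), (1, -1), (1, 0)]
H-H contact: residue 0 @(0,0) - residue 7 @(1, 0)
H-H contact: residue 0 @(0,0) - residue 5 @(0, -1)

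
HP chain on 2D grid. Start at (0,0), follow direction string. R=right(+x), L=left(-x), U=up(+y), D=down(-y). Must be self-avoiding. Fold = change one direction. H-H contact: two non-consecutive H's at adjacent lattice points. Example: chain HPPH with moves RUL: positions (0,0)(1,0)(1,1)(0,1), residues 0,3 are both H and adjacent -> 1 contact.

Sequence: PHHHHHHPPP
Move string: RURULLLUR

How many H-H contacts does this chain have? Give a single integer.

Positions: [(0, 0), (1, 0), (1, 1), (2, 1), (2, 2), (1, 2), (0, 2), (-1, 2), (-1, 3), (0, 3)]
H-H contact: residue 2 @(1,1) - residue 5 @(1, 2)

Answer: 1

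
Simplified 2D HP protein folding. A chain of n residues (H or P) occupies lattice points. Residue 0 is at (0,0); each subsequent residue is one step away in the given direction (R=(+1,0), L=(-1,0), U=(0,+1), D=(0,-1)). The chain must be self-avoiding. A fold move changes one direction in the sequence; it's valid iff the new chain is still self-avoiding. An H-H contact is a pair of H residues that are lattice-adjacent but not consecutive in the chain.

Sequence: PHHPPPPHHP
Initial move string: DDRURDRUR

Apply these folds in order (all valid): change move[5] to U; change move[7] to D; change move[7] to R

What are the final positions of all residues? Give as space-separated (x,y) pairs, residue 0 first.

Answer: (0,0) (0,-1) (0,-2) (1,-2) (1,-1) (2,-1) (2,0) (3,0) (4,0) (5,0)

Derivation:
Initial moves: DDRURDRUR
Fold: move[5]->U => DDRURURUR (positions: [(0, 0), (0, -1), (0, -2), (1, -2), (1, -1), (2, -1), (2, 0), (3, 0), (3, 1), (4, 1)])
Fold: move[7]->D => DDRURURDR (positions: [(0, 0), (0, -1), (0, -2), (1, -2), (1, -1), (2, -1), (2, 0), (3, 0), (3, -1), (4, -1)])
Fold: move[7]->R => DDRURURRR (positions: [(0, 0), (0, -1), (0, -2), (1, -2), (1, -1), (2, -1), (2, 0), (3, 0), (4, 0), (5, 0)])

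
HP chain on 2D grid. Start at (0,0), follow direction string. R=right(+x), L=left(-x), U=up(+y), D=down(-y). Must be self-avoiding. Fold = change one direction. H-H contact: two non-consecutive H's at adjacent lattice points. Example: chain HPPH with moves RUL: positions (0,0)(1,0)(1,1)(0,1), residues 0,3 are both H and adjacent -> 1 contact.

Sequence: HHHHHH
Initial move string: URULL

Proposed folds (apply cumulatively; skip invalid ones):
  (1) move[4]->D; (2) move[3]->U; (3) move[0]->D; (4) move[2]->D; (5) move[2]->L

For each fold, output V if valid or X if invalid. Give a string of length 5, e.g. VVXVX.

Answer: XVVXX

Derivation:
Initial: URULL -> [(0, 0), (0, 1), (1, 1), (1, 2), (0, 2), (-1, 2)]
Fold 1: move[4]->D => URULD INVALID (collision), skipped
Fold 2: move[3]->U => URUUL VALID
Fold 3: move[0]->D => DRUUL VALID
Fold 4: move[2]->D => DRDUL INVALID (collision), skipped
Fold 5: move[2]->L => DRLUL INVALID (collision), skipped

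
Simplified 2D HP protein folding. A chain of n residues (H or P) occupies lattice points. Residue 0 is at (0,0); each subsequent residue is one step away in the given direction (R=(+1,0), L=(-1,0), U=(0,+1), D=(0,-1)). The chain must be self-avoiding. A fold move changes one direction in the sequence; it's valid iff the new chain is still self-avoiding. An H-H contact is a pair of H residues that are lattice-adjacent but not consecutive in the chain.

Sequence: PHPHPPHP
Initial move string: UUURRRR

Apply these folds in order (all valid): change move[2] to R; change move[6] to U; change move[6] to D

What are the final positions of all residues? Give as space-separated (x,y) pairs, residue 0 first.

Initial moves: UUURRRR
Fold: move[2]->R => UURRRRR (positions: [(0, 0), (0, 1), (0, 2), (1, 2), (2, 2), (3, 2), (4, 2), (5, 2)])
Fold: move[6]->U => UURRRRU (positions: [(0, 0), (0, 1), (0, 2), (1, 2), (2, 2), (3, 2), (4, 2), (4, 3)])
Fold: move[6]->D => UURRRRD (positions: [(0, 0), (0, 1), (0, 2), (1, 2), (2, 2), (3, 2), (4, 2), (4, 1)])

Answer: (0,0) (0,1) (0,2) (1,2) (2,2) (3,2) (4,2) (4,1)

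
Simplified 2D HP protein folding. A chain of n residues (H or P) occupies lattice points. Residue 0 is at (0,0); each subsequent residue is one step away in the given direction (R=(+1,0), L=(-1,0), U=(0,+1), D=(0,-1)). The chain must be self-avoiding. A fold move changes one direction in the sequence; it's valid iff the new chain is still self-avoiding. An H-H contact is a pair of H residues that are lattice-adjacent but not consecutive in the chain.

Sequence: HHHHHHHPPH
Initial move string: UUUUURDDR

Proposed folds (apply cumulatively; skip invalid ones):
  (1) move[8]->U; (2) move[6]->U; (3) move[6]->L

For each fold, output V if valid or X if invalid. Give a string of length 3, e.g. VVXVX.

Initial: UUUUURDDR -> [(0, 0), (0, 1), (0, 2), (0, 3), (0, 4), (0, 5), (1, 5), (1, 4), (1, 3), (2, 3)]
Fold 1: move[8]->U => UUUUURDDU INVALID (collision), skipped
Fold 2: move[6]->U => UUUUURUDR INVALID (collision), skipped
Fold 3: move[6]->L => UUUUURLDR INVALID (collision), skipped

Answer: XXX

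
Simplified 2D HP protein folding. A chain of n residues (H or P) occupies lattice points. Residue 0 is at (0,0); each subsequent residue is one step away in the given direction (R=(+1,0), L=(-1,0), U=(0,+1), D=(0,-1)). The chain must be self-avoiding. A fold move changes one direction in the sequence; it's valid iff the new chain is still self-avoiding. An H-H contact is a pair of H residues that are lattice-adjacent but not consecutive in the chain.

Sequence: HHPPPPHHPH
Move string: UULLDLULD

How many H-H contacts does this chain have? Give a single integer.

Positions: [(0, 0), (0, 1), (0, 2), (-1, 2), (-2, 2), (-2, 1), (-3, 1), (-3, 2), (-4, 2), (-4, 1)]
H-H contact: residue 6 @(-3,1) - residue 9 @(-4, 1)

Answer: 1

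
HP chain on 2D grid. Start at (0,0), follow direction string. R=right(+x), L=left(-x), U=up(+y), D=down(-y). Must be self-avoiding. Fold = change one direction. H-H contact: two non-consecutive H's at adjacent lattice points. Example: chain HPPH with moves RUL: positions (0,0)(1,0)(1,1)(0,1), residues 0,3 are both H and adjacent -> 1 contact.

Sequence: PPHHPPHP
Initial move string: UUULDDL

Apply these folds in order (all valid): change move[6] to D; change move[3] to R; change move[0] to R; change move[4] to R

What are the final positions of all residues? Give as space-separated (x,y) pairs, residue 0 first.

Initial moves: UUULDDL
Fold: move[6]->D => UUULDDD (positions: [(0, 0), (0, 1), (0, 2), (0, 3), (-1, 3), (-1, 2), (-1, 1), (-1, 0)])
Fold: move[3]->R => UUURDDD (positions: [(0, 0), (0, 1), (0, 2), (0, 3), (1, 3), (1, 2), (1, 1), (1, 0)])
Fold: move[0]->R => RUURDDD (positions: [(0, 0), (1, 0), (1, 1), (1, 2), (2, 2), (2, 1), (2, 0), (2, -1)])
Fold: move[4]->R => RUURRDD (positions: [(0, 0), (1, 0), (1, 1), (1, 2), (2, 2), (3, 2), (3, 1), (3, 0)])

Answer: (0,0) (1,0) (1,1) (1,2) (2,2) (3,2) (3,1) (3,0)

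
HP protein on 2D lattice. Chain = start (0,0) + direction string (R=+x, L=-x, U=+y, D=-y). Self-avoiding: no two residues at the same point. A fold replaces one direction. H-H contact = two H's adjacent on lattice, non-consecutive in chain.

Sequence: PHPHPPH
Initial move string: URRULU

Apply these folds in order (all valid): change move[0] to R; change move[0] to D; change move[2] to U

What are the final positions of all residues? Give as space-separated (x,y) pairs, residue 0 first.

Answer: (0,0) (0,-1) (1,-1) (1,0) (1,1) (0,1) (0,2)

Derivation:
Initial moves: URRULU
Fold: move[0]->R => RRRULU (positions: [(0, 0), (1, 0), (2, 0), (3, 0), (3, 1), (2, 1), (2, 2)])
Fold: move[0]->D => DRRULU (positions: [(0, 0), (0, -1), (1, -1), (2, -1), (2, 0), (1, 0), (1, 1)])
Fold: move[2]->U => DRUULU (positions: [(0, 0), (0, -1), (1, -1), (1, 0), (1, 1), (0, 1), (0, 2)])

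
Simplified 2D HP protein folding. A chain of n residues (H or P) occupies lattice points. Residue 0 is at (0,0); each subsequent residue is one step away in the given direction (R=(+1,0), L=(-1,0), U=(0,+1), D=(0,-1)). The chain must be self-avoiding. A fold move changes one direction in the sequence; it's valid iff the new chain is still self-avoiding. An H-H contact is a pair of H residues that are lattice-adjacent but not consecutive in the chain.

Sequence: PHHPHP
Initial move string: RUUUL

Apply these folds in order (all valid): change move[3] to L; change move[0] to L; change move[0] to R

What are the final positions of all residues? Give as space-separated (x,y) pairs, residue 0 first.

Answer: (0,0) (1,0) (1,1) (1,2) (0,2) (-1,2)

Derivation:
Initial moves: RUUUL
Fold: move[3]->L => RUULL (positions: [(0, 0), (1, 0), (1, 1), (1, 2), (0, 2), (-1, 2)])
Fold: move[0]->L => LUULL (positions: [(0, 0), (-1, 0), (-1, 1), (-1, 2), (-2, 2), (-3, 2)])
Fold: move[0]->R => RUULL (positions: [(0, 0), (1, 0), (1, 1), (1, 2), (0, 2), (-1, 2)])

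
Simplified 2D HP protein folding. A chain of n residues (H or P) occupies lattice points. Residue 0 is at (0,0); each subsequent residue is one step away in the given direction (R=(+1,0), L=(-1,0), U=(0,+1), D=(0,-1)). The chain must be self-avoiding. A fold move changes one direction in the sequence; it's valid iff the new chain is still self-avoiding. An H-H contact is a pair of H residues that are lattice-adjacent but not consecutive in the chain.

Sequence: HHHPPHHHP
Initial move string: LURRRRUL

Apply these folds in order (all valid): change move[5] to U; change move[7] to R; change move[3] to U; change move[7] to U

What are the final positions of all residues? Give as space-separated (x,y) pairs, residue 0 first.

Answer: (0,0) (-1,0) (-1,1) (0,1) (0,2) (1,2) (1,3) (1,4) (1,5)

Derivation:
Initial moves: LURRRRUL
Fold: move[5]->U => LURRRUUL (positions: [(0, 0), (-1, 0), (-1, 1), (0, 1), (1, 1), (2, 1), (2, 2), (2, 3), (1, 3)])
Fold: move[7]->R => LURRRUUR (positions: [(0, 0), (-1, 0), (-1, 1), (0, 1), (1, 1), (2, 1), (2, 2), (2, 3), (3, 3)])
Fold: move[3]->U => LURURUUR (positions: [(0, 0), (-1, 0), (-1, 1), (0, 1), (0, 2), (1, 2), (1, 3), (1, 4), (2, 4)])
Fold: move[7]->U => LURURUUU (positions: [(0, 0), (-1, 0), (-1, 1), (0, 1), (0, 2), (1, 2), (1, 3), (1, 4), (1, 5)])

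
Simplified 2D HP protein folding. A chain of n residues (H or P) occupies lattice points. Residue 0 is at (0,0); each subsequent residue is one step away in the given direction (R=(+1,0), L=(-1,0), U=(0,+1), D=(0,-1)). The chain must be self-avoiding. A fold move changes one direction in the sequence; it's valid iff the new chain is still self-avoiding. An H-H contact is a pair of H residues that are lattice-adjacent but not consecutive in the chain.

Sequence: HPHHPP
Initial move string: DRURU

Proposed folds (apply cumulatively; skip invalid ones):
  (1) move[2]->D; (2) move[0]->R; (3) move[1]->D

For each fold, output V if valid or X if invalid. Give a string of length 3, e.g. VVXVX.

Initial: DRURU -> [(0, 0), (0, -1), (1, -1), (1, 0), (2, 0), (2, 1)]
Fold 1: move[2]->D => DRDRU VALID
Fold 2: move[0]->R => RRDRU VALID
Fold 3: move[1]->D => RDDRU VALID

Answer: VVV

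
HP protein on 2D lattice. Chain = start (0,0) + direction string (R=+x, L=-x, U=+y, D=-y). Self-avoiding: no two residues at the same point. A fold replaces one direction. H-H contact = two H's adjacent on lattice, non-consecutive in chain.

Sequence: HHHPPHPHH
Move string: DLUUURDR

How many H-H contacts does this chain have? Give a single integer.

Positions: [(0, 0), (0, -1), (-1, -1), (-1, 0), (-1, 1), (-1, 2), (0, 2), (0, 1), (1, 1)]
H-H contact: residue 0 @(0,0) - residue 7 @(0, 1)

Answer: 1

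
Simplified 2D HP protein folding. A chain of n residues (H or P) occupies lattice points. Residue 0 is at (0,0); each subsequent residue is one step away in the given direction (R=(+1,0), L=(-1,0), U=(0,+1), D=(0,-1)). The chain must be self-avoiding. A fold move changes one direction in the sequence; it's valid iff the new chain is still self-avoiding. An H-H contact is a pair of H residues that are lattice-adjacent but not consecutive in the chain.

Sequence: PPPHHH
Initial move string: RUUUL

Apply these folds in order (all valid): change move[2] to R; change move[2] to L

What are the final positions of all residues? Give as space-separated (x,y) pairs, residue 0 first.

Initial moves: RUUUL
Fold: move[2]->R => RURUL (positions: [(0, 0), (1, 0), (1, 1), (2, 1), (2, 2), (1, 2)])
Fold: move[2]->L => RULUL (positions: [(0, 0), (1, 0), (1, 1), (0, 1), (0, 2), (-1, 2)])

Answer: (0,0) (1,0) (1,1) (0,1) (0,2) (-1,2)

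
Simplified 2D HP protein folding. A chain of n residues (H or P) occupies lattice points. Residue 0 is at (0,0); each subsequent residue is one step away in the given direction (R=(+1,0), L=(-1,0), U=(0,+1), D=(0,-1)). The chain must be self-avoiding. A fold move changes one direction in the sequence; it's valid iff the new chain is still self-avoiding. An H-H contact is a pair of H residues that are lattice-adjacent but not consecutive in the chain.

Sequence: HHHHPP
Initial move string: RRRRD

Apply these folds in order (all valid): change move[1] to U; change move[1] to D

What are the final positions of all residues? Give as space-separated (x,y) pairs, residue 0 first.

Answer: (0,0) (1,0) (1,-1) (2,-1) (3,-1) (3,-2)

Derivation:
Initial moves: RRRRD
Fold: move[1]->U => RURRD (positions: [(0, 0), (1, 0), (1, 1), (2, 1), (3, 1), (3, 0)])
Fold: move[1]->D => RDRRD (positions: [(0, 0), (1, 0), (1, -1), (2, -1), (3, -1), (3, -2)])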